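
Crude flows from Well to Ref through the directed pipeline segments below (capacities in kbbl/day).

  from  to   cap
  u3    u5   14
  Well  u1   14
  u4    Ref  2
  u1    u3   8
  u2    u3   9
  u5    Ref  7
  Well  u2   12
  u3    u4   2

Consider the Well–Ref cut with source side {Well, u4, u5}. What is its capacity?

35

Edges leaving {Well, u4, u5}: Well→u1 (14), Well→u2 (12), u4→Ref (2), u5→Ref (7).
Cut capacity = 14 + 12 + 2 + 7 = 35.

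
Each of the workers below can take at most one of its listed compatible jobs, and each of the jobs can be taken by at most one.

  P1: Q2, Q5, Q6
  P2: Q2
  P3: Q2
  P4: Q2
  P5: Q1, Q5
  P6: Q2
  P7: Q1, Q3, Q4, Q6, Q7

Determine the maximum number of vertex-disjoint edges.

4

Unit-capacity flow: source→left, listed edges, right→sink; max matching = max flow.
Augmenting path P1→Q2 (+1); matched 1.
Augmenting path P5→Q1 (+1); matched 2.
Augmenting path P7→Q3 (+1); matched 3.
Augmenting path P2→Q2→P1→Q5 (+1); matched 4.
No augmenting path remains; maximum matching = 4.
König certificate: {P1, P5, P7, Q2} is a vertex cover of size 4 (every listed pair touches it), so no matching can be larger.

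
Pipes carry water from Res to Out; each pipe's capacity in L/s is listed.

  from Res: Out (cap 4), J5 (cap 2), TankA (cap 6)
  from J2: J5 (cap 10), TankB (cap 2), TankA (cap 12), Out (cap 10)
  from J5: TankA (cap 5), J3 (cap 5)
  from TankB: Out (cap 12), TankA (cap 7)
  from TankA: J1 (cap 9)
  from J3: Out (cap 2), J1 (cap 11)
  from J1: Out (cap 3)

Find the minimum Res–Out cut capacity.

9

Augment Res→Out: bottleneck 4, flow now 4.
Augment Res→J5→J3→Out: bottleneck 2, flow now 6.
Augment Res→TankA→J1→Out: bottleneck 3, flow now 9.
No augmenting path remains; maximum flow = 9.
By max-flow min-cut, the minimum cut capacity equals the max flow.
In the residual graph, reachable from Res: {Res, TankA, J1}.
Min-cut edges: Res→J5 (2), Res→Out (4), J1→Out (3); capacity 2 + 4 + 3 = 9.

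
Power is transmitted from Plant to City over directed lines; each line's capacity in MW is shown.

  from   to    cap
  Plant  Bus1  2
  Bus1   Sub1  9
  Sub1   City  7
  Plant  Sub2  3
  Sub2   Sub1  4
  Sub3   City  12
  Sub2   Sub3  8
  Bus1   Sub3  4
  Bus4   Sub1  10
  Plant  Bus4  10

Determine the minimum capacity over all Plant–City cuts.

Augment Plant→Bus4→Sub1→City: bottleneck 7, flow now 7.
Augment Plant→Bus1→Sub3→City: bottleneck 2, flow now 9.
Augment Plant→Sub2→Sub3→City: bottleneck 3, flow now 12.
No augmenting path remains; maximum flow = 12.
By max-flow min-cut, the minimum cut capacity equals the max flow.
In the residual graph, reachable from Plant: {Plant, Bus4, Sub1}.
Min-cut edges: Plant→Bus1 (2), Plant→Sub2 (3), Sub1→City (7); capacity 2 + 3 + 7 = 12.

12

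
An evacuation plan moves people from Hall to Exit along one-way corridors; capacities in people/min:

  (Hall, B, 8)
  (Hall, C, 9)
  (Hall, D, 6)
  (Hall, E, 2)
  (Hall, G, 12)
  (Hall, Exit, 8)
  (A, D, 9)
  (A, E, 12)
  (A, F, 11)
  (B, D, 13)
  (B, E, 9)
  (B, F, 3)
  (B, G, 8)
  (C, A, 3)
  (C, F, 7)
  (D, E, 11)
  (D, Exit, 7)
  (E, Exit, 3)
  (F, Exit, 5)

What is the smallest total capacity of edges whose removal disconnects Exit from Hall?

Augment Hall→Exit: bottleneck 8, flow now 8.
Augment Hall→D→Exit: bottleneck 6, flow now 14.
Augment Hall→E→Exit: bottleneck 2, flow now 16.
Augment Hall→B→D→Exit: bottleneck 1, flow now 17.
Augment Hall→B→E→Exit: bottleneck 1, flow now 18.
Augment Hall→B→F→Exit: bottleneck 3, flow now 21.
Augment Hall→C→F→Exit: bottleneck 2, flow now 23.
No augmenting path remains; maximum flow = 23.
By max-flow min-cut, the minimum cut capacity equals the max flow.
In the residual graph, reachable from Hall: {Hall, A, B, C, D, E, F, G}.
Min-cut edges: Hall→Exit (8), D→Exit (7), E→Exit (3), F→Exit (5); capacity 8 + 7 + 3 + 5 = 23.

23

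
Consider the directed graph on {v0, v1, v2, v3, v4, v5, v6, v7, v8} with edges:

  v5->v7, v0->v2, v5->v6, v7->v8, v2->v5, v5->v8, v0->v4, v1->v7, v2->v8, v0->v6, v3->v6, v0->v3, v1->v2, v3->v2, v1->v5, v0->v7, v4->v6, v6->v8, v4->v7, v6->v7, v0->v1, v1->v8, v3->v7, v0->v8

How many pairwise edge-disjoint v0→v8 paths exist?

6

Assign every edge capacity 1; by Menger, the answer equals the max flow.
Path v0→v8 (+1); total 1.
Path v0→v1→v8 (+1); total 2.
Path v0→v2→v8 (+1); total 3.
Path v0→v6→v8 (+1); total 4.
Path v0→v7→v8 (+1); total 5.
Path v0→v3→v2→v5→v8 (+1); total 6.
No residual v0→v8 path; max flow = 6.
Certifying cut of size 6: {v0→v1, v0→v2, v0→v3, v0→v8, v6→v8, v7→v8}.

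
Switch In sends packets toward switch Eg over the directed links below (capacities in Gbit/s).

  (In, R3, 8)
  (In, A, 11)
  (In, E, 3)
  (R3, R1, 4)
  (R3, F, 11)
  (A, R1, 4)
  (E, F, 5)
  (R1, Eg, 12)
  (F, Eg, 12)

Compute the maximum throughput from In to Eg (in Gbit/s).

15

Augment In→R3→R1→Eg: bottleneck 4, flow now 4.
Augment In→R3→F→Eg: bottleneck 4, flow now 8.
Augment In→A→R1→Eg: bottleneck 4, flow now 12.
Augment In→E→F→Eg: bottleneck 3, flow now 15.
No augmenting path remains; maximum flow = 15.
In the residual graph, reachable from In: {In, A}.
Min-cut edges: In→R3 (8), In→E (3), A→R1 (4); capacity 8 + 3 + 4 = 15.
This cut is saturated, so no flow can exceed 15.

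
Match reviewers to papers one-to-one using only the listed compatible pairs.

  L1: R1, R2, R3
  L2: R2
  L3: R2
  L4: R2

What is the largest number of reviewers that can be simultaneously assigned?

2

Unit-capacity flow: source→left, listed edges, right→sink; max matching = max flow.
Augmenting path L1→R1 (+1); matched 1.
Augmenting path L2→R2 (+1); matched 2.
No augmenting path remains; maximum matching = 2.
König certificate: {L1, R2} is a vertex cover of size 2 (every listed pair touches it), so no matching can be larger.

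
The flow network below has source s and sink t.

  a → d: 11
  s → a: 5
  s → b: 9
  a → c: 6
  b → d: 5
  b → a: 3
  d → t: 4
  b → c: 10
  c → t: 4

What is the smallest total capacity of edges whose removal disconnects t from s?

8

Augment s→a→c→t: bottleneck 4, flow now 4.
Augment s→a→d→t: bottleneck 1, flow now 5.
Augment s→b→d→t: bottleneck 3, flow now 8.
No augmenting path remains; maximum flow = 8.
By max-flow min-cut, the minimum cut capacity equals the max flow.
In the residual graph, reachable from s: {s, a, b, c, d}.
Min-cut edges: c→t (4), d→t (4); capacity 4 + 4 = 8.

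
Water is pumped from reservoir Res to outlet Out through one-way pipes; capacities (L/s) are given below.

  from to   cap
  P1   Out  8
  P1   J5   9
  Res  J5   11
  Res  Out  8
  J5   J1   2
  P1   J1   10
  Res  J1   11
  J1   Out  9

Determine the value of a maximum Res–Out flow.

Augment Res→Out: bottleneck 8, flow now 8.
Augment Res→J1→Out: bottleneck 9, flow now 17.
No augmenting path remains; maximum flow = 17.
In the residual graph, reachable from Res: {Res, J5, J1}.
Min-cut edges: Res→Out (8), J1→Out (9); capacity 8 + 9 = 17.
This cut is saturated, so no flow can exceed 17.

17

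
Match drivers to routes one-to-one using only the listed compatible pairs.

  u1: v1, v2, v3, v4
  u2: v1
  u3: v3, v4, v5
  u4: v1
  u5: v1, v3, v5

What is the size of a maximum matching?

4

Unit-capacity flow: source→left, listed edges, right→sink; max matching = max flow.
Augmenting path u1→v1 (+1); matched 1.
Augmenting path u3→v3 (+1); matched 2.
Augmenting path u5→v5 (+1); matched 3.
Augmenting path u2→v1→u1→v2 (+1); matched 4.
No augmenting path remains; maximum matching = 4.
König certificate: {u1, u3, u5, v1} is a vertex cover of size 4 (every listed pair touches it), so no matching can be larger.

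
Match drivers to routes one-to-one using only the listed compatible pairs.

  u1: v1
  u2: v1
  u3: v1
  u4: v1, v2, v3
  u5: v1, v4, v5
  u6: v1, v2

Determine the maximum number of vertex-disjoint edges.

Unit-capacity flow: source→left, listed edges, right→sink; max matching = max flow.
Augmenting path u1→v1 (+1); matched 1.
Augmenting path u4→v2 (+1); matched 2.
Augmenting path u5→v4 (+1); matched 3.
Augmenting path u6→v2→u4→v3 (+1); matched 4.
No augmenting path remains; maximum matching = 4.
König certificate: {u4, u5, u6, v1} is a vertex cover of size 4 (every listed pair touches it), so no matching can be larger.

4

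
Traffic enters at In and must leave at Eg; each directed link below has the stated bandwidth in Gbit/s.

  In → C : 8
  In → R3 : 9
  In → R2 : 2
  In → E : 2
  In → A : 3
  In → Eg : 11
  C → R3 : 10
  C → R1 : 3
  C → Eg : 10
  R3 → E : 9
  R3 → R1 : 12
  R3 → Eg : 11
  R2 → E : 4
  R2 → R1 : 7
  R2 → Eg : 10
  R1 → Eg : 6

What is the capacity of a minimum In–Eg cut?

30

Augment In→Eg: bottleneck 11, flow now 11.
Augment In→C→Eg: bottleneck 8, flow now 19.
Augment In→R3→Eg: bottleneck 9, flow now 28.
Augment In→R2→Eg: bottleneck 2, flow now 30.
No augmenting path remains; maximum flow = 30.
By max-flow min-cut, the minimum cut capacity equals the max flow.
In the residual graph, reachable from In: {In, E, A}.
Min-cut edges: In→C (8), In→R3 (9), In→R2 (2), In→Eg (11); capacity 8 + 9 + 2 + 11 = 30.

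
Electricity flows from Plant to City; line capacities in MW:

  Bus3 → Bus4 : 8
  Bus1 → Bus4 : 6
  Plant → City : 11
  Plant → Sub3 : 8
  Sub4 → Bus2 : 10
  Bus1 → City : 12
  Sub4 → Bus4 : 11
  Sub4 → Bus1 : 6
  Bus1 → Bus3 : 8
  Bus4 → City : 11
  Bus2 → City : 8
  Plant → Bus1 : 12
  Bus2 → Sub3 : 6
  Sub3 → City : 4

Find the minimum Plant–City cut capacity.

27

Augment Plant→City: bottleneck 11, flow now 11.
Augment Plant→Bus1→City: bottleneck 12, flow now 23.
Augment Plant→Sub3→City: bottleneck 4, flow now 27.
No augmenting path remains; maximum flow = 27.
By max-flow min-cut, the minimum cut capacity equals the max flow.
In the residual graph, reachable from Plant: {Plant, Sub3}.
Min-cut edges: Plant→Bus1 (12), Plant→City (11), Sub3→City (4); capacity 12 + 11 + 4 = 27.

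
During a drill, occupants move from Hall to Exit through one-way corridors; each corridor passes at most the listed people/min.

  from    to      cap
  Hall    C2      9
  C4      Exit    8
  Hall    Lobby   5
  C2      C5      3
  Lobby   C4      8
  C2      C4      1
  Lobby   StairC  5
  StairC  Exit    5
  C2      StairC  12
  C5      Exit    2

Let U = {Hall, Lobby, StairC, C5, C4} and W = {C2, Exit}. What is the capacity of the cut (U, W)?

24

Edges leaving {Hall, Lobby, StairC, C5, C4}: Hall→C2 (9), StairC→Exit (5), C5→Exit (2), C4→Exit (8).
Cut capacity = 9 + 5 + 2 + 8 = 24.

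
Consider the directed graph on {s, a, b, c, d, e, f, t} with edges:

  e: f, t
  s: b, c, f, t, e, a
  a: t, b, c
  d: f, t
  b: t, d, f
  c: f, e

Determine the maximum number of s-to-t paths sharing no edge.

4

Assign every edge capacity 1; by Menger, the answer equals the max flow.
Path s→t (+1); total 1.
Path s→a→t (+1); total 2.
Path s→b→t (+1); total 3.
Path s→e→t (+1); total 4.
No residual s→t path; max flow = 4.
Certifying cut of size 4: {e→t, s→a, s→b, s→t}.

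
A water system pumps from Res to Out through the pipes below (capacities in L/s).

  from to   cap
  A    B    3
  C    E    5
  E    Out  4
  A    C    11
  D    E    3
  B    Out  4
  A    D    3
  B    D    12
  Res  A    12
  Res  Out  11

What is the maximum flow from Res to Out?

Augment Res→Out: bottleneck 11, flow now 11.
Augment Res→A→B→Out: bottleneck 3, flow now 14.
Augment Res→A→C→E→Out: bottleneck 4, flow now 18.
No augmenting path remains; maximum flow = 18.
In the residual graph, reachable from Res: {Res, A, C, D, E}.
Min-cut edges: Res→Out (11), A→B (3), E→Out (4); capacity 11 + 3 + 4 = 18.
This cut is saturated, so no flow can exceed 18.

18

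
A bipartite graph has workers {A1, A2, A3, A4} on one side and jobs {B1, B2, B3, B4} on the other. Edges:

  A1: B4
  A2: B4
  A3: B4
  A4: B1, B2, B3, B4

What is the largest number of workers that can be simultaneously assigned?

2

Unit-capacity flow: source→left, listed edges, right→sink; max matching = max flow.
Augmenting path A1→B4 (+1); matched 1.
Augmenting path A4→B1 (+1); matched 2.
No augmenting path remains; maximum matching = 2.
König certificate: {A4, B4} is a vertex cover of size 2 (every listed pair touches it), so no matching can be larger.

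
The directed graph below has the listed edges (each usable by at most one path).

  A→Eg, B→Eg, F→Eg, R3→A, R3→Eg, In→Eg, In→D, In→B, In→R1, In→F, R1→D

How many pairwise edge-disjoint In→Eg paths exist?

3

Assign every edge capacity 1; by Menger, the answer equals the max flow.
Path In→Eg (+1); total 1.
Path In→B→Eg (+1); total 2.
Path In→F→Eg (+1); total 3.
No residual In→Eg path; max flow = 3.
Certifying cut of size 3: {In→B, In→Eg, In→F}.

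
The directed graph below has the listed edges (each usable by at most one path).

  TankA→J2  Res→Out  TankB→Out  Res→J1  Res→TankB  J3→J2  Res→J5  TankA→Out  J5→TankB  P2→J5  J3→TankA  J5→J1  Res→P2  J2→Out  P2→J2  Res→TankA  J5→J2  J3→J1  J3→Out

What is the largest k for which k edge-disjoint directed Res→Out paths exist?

4

Assign every edge capacity 1; by Menger, the answer equals the max flow.
Path Res→Out (+1); total 1.
Path Res→TankA→Out (+1); total 2.
Path Res→TankB→Out (+1); total 3.
Path Res→P2→J2→Out (+1); total 4.
No residual Res→Out path; max flow = 4.
Certifying cut of size 4: {J2→Out, Res→Out, Res→TankA, TankB→Out}.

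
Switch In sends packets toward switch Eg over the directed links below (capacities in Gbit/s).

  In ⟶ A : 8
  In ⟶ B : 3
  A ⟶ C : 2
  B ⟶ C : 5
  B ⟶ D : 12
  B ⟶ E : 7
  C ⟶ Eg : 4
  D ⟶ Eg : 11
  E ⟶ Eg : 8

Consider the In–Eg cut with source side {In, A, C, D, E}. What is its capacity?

Edges leaving {In, A, C, D, E}: In→B (3), C→Eg (4), D→Eg (11), E→Eg (8).
Cut capacity = 3 + 4 + 11 + 8 = 26.

26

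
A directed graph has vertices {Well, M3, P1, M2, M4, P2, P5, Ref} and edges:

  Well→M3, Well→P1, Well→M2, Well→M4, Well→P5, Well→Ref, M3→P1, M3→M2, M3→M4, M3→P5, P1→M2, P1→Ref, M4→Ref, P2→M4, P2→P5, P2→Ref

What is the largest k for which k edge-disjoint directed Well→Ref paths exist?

3

Assign every edge capacity 1; by Menger, the answer equals the max flow.
Path Well→Ref (+1); total 1.
Path Well→P1→Ref (+1); total 2.
Path Well→M4→Ref (+1); total 3.
No residual Well→Ref path; max flow = 3.
Certifying cut of size 3: {M4→Ref, P1→Ref, Well→Ref}.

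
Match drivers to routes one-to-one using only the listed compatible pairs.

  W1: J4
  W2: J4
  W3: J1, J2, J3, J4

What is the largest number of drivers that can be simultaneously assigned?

2

Unit-capacity flow: source→left, listed edges, right→sink; max matching = max flow.
Augmenting path W1→J4 (+1); matched 1.
Augmenting path W3→J1 (+1); matched 2.
No augmenting path remains; maximum matching = 2.
König certificate: {W3, J4} is a vertex cover of size 2 (every listed pair touches it), so no matching can be larger.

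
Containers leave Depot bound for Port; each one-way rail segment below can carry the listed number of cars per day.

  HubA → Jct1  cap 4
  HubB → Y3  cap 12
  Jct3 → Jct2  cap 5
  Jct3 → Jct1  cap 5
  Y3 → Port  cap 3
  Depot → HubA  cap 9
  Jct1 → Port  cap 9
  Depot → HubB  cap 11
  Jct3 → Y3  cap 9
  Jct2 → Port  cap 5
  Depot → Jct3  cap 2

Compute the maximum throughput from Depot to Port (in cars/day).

9

Augment Depot→Jct3→Jct2→Port: bottleneck 2, flow now 2.
Augment Depot→HubB→Y3→Port: bottleneck 3, flow now 5.
Augment Depot→HubA→Jct1→Port: bottleneck 4, flow now 9.
No augmenting path remains; maximum flow = 9.
In the residual graph, reachable from Depot: {Depot, HubB, HubA, Y3}.
Min-cut edges: Depot→Jct3 (2), HubA→Jct1 (4), Y3→Port (3); capacity 2 + 4 + 3 = 9.
This cut is saturated, so no flow can exceed 9.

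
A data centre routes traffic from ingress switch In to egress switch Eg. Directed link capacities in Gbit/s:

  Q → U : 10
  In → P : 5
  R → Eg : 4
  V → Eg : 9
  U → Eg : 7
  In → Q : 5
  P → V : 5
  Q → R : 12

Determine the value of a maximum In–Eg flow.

10

Augment In→P→V→Eg: bottleneck 5, flow now 5.
Augment In→Q→R→Eg: bottleneck 4, flow now 9.
Augment In→Q→U→Eg: bottleneck 1, flow now 10.
No augmenting path remains; maximum flow = 10.
In the residual graph, reachable from In: {In}.
Min-cut edges: In→P (5), In→Q (5); capacity 5 + 5 = 10.
This cut is saturated, so no flow can exceed 10.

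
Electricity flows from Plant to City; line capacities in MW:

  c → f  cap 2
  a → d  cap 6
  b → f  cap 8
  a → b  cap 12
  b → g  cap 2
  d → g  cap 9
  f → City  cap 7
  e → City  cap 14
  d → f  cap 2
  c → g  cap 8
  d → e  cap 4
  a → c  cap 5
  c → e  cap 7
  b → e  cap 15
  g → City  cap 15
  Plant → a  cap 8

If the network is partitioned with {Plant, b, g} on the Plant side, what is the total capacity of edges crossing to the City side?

46

Edges leaving {Plant, b, g}: Plant→a (8), b→e (15), b→f (8), g→City (15).
Cut capacity = 8 + 15 + 8 + 15 = 46.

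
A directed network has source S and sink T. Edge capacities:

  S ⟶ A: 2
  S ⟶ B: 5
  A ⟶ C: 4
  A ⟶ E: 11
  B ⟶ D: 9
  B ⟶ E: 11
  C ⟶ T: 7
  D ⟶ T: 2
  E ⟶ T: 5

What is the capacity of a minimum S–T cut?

7

Augment S→A→C→T: bottleneck 2, flow now 2.
Augment S→B→D→T: bottleneck 2, flow now 4.
Augment S→B→E→T: bottleneck 3, flow now 7.
No augmenting path remains; maximum flow = 7.
By max-flow min-cut, the minimum cut capacity equals the max flow.
In the residual graph, reachable from S: {S}.
Min-cut edges: S→A (2), S→B (5); capacity 2 + 5 = 7.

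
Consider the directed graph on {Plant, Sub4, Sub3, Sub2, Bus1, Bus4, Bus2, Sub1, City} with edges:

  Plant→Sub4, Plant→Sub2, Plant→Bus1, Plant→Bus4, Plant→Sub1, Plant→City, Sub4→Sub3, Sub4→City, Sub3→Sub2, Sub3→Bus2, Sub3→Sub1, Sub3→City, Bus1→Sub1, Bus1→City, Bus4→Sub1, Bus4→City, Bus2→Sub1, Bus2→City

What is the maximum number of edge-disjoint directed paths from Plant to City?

Assign every edge capacity 1; by Menger, the answer equals the max flow.
Path Plant→City (+1); total 1.
Path Plant→Sub4→City (+1); total 2.
Path Plant→Bus1→City (+1); total 3.
Path Plant→Bus4→City (+1); total 4.
No residual Plant→City path; max flow = 4.
Certifying cut of size 4: {Plant→Bus1, Plant→Bus4, Plant→City, Plant→Sub4}.

4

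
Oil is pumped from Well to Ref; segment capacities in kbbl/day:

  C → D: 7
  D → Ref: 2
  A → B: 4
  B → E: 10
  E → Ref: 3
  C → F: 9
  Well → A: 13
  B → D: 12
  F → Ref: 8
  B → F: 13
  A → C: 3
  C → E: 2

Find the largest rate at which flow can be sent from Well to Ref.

7

Augment Well→A→B→D→Ref: bottleneck 2, flow now 2.
Augment Well→A→B→E→Ref: bottleneck 2, flow now 4.
Augment Well→A→C→E→Ref: bottleneck 1, flow now 5.
Augment Well→A→C→F→Ref: bottleneck 2, flow now 7.
No augmenting path remains; maximum flow = 7.
In the residual graph, reachable from Well: {Well, A}.
Min-cut edges: A→B (4), A→C (3); capacity 4 + 3 = 7.
This cut is saturated, so no flow can exceed 7.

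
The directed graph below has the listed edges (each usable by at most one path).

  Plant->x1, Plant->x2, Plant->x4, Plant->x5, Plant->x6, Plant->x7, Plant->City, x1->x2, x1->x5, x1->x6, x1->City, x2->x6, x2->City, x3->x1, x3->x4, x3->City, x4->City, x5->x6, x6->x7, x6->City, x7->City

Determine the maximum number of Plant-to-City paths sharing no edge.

Assign every edge capacity 1; by Menger, the answer equals the max flow.
Path Plant→City (+1); total 1.
Path Plant→x1→City (+1); total 2.
Path Plant→x2→City (+1); total 3.
Path Plant→x4→City (+1); total 4.
Path Plant→x6→City (+1); total 5.
Path Plant→x7→City (+1); total 6.
No residual Plant→City path; max flow = 6.
Certifying cut of size 6: {Plant→City, Plant→x1, Plant→x2, Plant→x4, x6→City, x7→City}.

6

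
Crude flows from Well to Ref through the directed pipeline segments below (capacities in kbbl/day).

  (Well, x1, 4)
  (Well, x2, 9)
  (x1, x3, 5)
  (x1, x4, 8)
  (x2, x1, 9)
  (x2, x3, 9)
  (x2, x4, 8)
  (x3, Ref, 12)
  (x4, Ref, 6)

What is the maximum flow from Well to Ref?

13

Augment Well→x1→x3→Ref: bottleneck 4, flow now 4.
Augment Well→x2→x3→Ref: bottleneck 8, flow now 12.
Augment Well→x2→x4→Ref: bottleneck 1, flow now 13.
No augmenting path remains; maximum flow = 13.
In the residual graph, reachable from Well: {Well}.
Min-cut edges: Well→x1 (4), Well→x2 (9); capacity 4 + 9 = 13.
This cut is saturated, so no flow can exceed 13.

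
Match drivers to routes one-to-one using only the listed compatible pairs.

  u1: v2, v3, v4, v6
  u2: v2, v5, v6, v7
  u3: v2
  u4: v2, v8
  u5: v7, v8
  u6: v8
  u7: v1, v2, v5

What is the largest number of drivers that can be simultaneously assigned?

6

Unit-capacity flow: source→left, listed edges, right→sink; max matching = max flow.
Augmenting path u1→v2 (+1); matched 1.
Augmenting path u2→v5 (+1); matched 2.
Augmenting path u4→v8 (+1); matched 3.
Augmenting path u5→v7 (+1); matched 4.
Augmenting path u7→v1 (+1); matched 5.
Augmenting path u3→v2→u1→v3 (+1); matched 6.
No augmenting path remains; maximum matching = 6.
König certificate: {u1, u2, u5, u7, v2, v8} is a vertex cover of size 6 (every listed pair touches it), so no matching can be larger.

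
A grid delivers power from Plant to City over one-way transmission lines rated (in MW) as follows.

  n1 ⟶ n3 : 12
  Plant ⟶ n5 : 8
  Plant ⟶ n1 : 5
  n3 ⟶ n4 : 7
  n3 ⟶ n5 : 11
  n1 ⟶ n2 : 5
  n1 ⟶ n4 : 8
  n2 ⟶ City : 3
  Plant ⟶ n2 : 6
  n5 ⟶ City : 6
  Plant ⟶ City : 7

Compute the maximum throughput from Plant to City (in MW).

16

Augment Plant→City: bottleneck 7, flow now 7.
Augment Plant→n2→City: bottleneck 3, flow now 10.
Augment Plant→n5→City: bottleneck 6, flow now 16.
No augmenting path remains; maximum flow = 16.
In the residual graph, reachable from Plant: {Plant, n1, n2, n3, n4, n5}.
Min-cut edges: Plant→City (7), n2→City (3), n5→City (6); capacity 7 + 3 + 6 = 16.
This cut is saturated, so no flow can exceed 16.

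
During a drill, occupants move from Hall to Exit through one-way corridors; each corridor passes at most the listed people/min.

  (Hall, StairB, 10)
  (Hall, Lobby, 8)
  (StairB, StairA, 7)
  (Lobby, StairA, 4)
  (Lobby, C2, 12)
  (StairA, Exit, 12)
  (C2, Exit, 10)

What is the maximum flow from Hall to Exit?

Augment Hall→StairB→StairA→Exit: bottleneck 7, flow now 7.
Augment Hall→Lobby→StairA→Exit: bottleneck 4, flow now 11.
Augment Hall→Lobby→C2→Exit: bottleneck 4, flow now 15.
No augmenting path remains; maximum flow = 15.
In the residual graph, reachable from Hall: {Hall, StairB}.
Min-cut edges: Hall→Lobby (8), StairB→StairA (7); capacity 8 + 7 = 15.
This cut is saturated, so no flow can exceed 15.

15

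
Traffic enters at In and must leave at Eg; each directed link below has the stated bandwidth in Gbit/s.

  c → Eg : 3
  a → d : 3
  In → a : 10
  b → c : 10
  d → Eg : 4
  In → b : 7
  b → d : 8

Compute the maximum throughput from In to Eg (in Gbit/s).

Augment In→a→d→Eg: bottleneck 3, flow now 3.
Augment In→b→c→Eg: bottleneck 3, flow now 6.
Augment In→b→d→Eg: bottleneck 1, flow now 7.
No augmenting path remains; maximum flow = 7.
In the residual graph, reachable from In: {In, a, b, c, d}.
Min-cut edges: c→Eg (3), d→Eg (4); capacity 3 + 4 = 7.
This cut is saturated, so no flow can exceed 7.

7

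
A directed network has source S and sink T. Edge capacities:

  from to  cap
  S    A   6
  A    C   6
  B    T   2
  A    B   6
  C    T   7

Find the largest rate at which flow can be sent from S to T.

6

Augment S→A→B→T: bottleneck 2, flow now 2.
Augment S→A→C→T: bottleneck 4, flow now 6.
No augmenting path remains; maximum flow = 6.
In the residual graph, reachable from S: {S}.
Min-cut edges: S→A (6); capacity 6 = 6.
This cut is saturated, so no flow can exceed 6.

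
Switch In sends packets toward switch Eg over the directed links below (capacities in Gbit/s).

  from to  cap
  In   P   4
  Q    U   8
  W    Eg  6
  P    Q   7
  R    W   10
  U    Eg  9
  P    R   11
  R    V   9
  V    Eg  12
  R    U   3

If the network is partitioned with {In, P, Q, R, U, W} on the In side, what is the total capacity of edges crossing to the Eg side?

Edges leaving {In, P, Q, R, U, W}: R→V (9), U→Eg (9), W→Eg (6).
Cut capacity = 9 + 9 + 6 = 24.

24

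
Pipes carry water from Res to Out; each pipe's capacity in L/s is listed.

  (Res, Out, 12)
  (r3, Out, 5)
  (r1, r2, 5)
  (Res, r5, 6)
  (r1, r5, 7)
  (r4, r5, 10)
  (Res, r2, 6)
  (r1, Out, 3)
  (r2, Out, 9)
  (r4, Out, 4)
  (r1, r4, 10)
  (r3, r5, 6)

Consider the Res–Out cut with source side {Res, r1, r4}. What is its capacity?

Edges leaving {Res, r1, r4}: Res→r2 (6), Res→r5 (6), Res→Out (12), r1→r2 (5), r1→r5 (7), r1→Out (3), r4→r5 (10), r4→Out (4).
Cut capacity = 6 + 6 + 12 + 5 + 7 + 3 + 10 + 4 = 53.

53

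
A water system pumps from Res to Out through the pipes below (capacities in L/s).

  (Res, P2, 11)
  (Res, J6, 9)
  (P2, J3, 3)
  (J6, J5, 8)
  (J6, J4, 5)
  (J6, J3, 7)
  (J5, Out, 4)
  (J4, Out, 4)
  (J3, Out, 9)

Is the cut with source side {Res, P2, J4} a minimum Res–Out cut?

Given cut capacity: 9 + 3 + 4 = 16.
Augment Res→P2→J3→Out: bottleneck 3, flow now 3.
Augment Res→J6→J5→Out: bottleneck 4, flow now 7.
Augment Res→J6→J4→Out: bottleneck 4, flow now 11.
Augment Res→J6→J3→Out: bottleneck 1, flow now 12.
No augmenting path remains; maximum flow = 12.
In the residual graph, reachable from Res: {Res, P2}.
Min-cut edges: Res→J6 (9), P2→J3 (3); capacity 9 + 3 = 12.
Cut capacity 16 exceeds the max flow 12, so it is not minimum.

No — its capacity is 16, but the minimum cut has capacity 12.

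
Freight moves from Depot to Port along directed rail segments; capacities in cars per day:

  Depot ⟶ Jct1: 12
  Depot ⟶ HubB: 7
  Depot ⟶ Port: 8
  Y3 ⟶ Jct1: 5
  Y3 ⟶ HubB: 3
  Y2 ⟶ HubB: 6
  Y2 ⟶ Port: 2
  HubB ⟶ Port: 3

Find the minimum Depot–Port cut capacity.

11

Augment Depot→Port: bottleneck 8, flow now 8.
Augment Depot→HubB→Port: bottleneck 3, flow now 11.
No augmenting path remains; maximum flow = 11.
By max-flow min-cut, the minimum cut capacity equals the max flow.
In the residual graph, reachable from Depot: {Depot, Jct1, HubB}.
Min-cut edges: Depot→Port (8), HubB→Port (3); capacity 8 + 3 = 11.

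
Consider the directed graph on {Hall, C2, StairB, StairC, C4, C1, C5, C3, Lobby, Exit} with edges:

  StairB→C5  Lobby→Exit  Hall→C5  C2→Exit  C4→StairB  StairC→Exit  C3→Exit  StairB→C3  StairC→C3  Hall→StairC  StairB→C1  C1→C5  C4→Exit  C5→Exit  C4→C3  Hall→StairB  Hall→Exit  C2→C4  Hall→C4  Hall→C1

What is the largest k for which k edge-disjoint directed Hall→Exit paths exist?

5

Assign every edge capacity 1; by Menger, the answer equals the max flow.
Path Hall→Exit (+1); total 1.
Path Hall→StairC→Exit (+1); total 2.
Path Hall→C4→Exit (+1); total 3.
Path Hall→C5→Exit (+1); total 4.
Path Hall→StairB→C3→Exit (+1); total 5.
No residual Hall→Exit path; max flow = 5.
Certifying cut of size 5: {C5→Exit, Hall→C4, Hall→Exit, Hall→StairB, Hall→StairC}.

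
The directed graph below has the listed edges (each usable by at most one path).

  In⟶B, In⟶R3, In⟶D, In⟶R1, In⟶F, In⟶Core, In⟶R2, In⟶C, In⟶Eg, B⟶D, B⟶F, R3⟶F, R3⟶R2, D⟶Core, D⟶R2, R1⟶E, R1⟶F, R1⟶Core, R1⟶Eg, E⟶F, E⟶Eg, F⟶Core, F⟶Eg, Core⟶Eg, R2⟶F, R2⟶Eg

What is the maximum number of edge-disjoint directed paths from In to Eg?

Assign every edge capacity 1; by Menger, the answer equals the max flow.
Path In→Eg (+1); total 1.
Path In→R1→Eg (+1); total 2.
Path In→F→Eg (+1); total 3.
Path In→Core→Eg (+1); total 4.
Path In→R2→Eg (+1); total 5.
No residual In→Eg path; max flow = 5.
Certifying cut of size 5: {Core→Eg, F→Eg, In→Eg, In→R1, R2→Eg}.

5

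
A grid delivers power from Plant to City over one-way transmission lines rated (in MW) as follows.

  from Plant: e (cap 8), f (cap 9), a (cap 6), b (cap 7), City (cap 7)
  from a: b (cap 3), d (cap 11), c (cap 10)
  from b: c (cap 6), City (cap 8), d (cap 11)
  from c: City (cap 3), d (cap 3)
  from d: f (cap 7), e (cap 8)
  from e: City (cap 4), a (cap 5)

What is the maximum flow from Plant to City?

22

Augment Plant→City: bottleneck 7, flow now 7.
Augment Plant→b→City: bottleneck 7, flow now 14.
Augment Plant→e→City: bottleneck 4, flow now 18.
Augment Plant→a→b→City: bottleneck 1, flow now 19.
Augment Plant→a→c→City: bottleneck 3, flow now 22.
No augmenting path remains; maximum flow = 22.
In the residual graph, reachable from Plant: {Plant, a, b, c, d, e, f}.
Min-cut edges: Plant→City (7), b→City (8), c→City (3), e→City (4); capacity 7 + 8 + 3 + 4 = 22.
This cut is saturated, so no flow can exceed 22.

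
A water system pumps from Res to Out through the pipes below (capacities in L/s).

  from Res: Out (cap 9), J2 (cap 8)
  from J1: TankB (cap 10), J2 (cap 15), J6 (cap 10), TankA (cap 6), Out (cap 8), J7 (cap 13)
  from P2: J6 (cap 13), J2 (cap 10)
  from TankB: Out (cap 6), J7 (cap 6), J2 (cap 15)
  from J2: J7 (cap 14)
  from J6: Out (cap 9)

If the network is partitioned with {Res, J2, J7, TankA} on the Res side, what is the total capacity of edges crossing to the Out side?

9

Edges leaving {Res, J2, J7, TankA}: Res→Out (9).
Cut capacity = 9 = 9.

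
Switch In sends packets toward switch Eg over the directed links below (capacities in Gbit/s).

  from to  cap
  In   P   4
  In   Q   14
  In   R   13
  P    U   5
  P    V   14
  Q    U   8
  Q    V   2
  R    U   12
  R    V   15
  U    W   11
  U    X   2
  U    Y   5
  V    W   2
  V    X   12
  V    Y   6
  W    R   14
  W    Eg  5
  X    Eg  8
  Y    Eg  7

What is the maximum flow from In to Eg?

Augment In→P→U→W→Eg: bottleneck 4, flow now 4.
Augment In→Q→U→W→Eg: bottleneck 1, flow now 5.
Augment In→Q→U→X→Eg: bottleneck 2, flow now 7.
Augment In→Q→U→Y→Eg: bottleneck 5, flow now 12.
Augment In→Q→V→X→Eg: bottleneck 2, flow now 14.
Augment In→R→V→X→Eg: bottleneck 4, flow now 18.
Augment In→R→V→Y→Eg: bottleneck 2, flow now 20.
No augmenting path remains; maximum flow = 20.
In the residual graph, reachable from In: {In, P, Q, R, U, V, W, X, Y}.
Min-cut edges: W→Eg (5), X→Eg (8), Y→Eg (7); capacity 5 + 8 + 7 = 20.
This cut is saturated, so no flow can exceed 20.

20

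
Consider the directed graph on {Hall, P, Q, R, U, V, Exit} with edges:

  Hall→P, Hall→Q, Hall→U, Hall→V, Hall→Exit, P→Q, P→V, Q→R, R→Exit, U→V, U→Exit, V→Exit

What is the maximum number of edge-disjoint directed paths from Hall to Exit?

4

Assign every edge capacity 1; by Menger, the answer equals the max flow.
Path Hall→Exit (+1); total 1.
Path Hall→U→Exit (+1); total 2.
Path Hall→V→Exit (+1); total 3.
Path Hall→Q→R→Exit (+1); total 4.
No residual Hall→Exit path; max flow = 4.
Certifying cut of size 4: {Hall→Exit, Hall→U, Q→R, V→Exit}.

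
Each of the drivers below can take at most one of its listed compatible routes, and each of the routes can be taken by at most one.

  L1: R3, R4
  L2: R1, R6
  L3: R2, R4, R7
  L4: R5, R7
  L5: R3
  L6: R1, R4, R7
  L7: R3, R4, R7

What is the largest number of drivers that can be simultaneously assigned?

7

Unit-capacity flow: source→left, listed edges, right→sink; max matching = max flow.
Augmenting path L1→R3 (+1); matched 1.
Augmenting path L2→R1 (+1); matched 2.
Augmenting path L3→R2 (+1); matched 3.
Augmenting path L4→R5 (+1); matched 4.
Augmenting path L6→R4 (+1); matched 5.
Augmenting path L7→R7 (+1); matched 6.
Augmenting path L5→R3→L1→R4→L6→R1→L2→R6 (+1); matched 7.
No augmenting path remains; maximum matching = 7.
König certificate: {L1, L2, L3, L4, L5, L6, L7} is a vertex cover of size 7 (every listed pair touches it), so no matching can be larger.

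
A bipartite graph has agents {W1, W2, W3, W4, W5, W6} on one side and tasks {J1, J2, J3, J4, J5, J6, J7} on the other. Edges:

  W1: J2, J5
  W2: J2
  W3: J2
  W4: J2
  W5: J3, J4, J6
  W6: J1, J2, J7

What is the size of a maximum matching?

Unit-capacity flow: source→left, listed edges, right→sink; max matching = max flow.
Augmenting path W1→J2 (+1); matched 1.
Augmenting path W5→J3 (+1); matched 2.
Augmenting path W6→J1 (+1); matched 3.
Augmenting path W2→J2→W1→J5 (+1); matched 4.
No augmenting path remains; maximum matching = 4.
König certificate: {W1, W5, W6, J2} is a vertex cover of size 4 (every listed pair touches it), so no matching can be larger.

4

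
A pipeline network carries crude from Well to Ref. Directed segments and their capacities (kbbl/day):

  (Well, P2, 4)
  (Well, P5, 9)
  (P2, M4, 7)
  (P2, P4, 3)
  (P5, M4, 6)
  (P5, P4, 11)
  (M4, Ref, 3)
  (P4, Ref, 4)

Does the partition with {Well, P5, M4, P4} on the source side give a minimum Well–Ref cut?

Given cut capacity: 4 + 3 + 4 = 11.
Augment Well→P2→M4→Ref: bottleneck 3, flow now 3.
Augment Well→P2→P4→Ref: bottleneck 1, flow now 4.
Augment Well→P5→P4→Ref: bottleneck 3, flow now 7.
No augmenting path remains; maximum flow = 7.
In the residual graph, reachable from Well: {Well, P2, P5, M4, P4}.
Min-cut edges: M4→Ref (3), P4→Ref (4); capacity 3 + 4 = 7.
Cut capacity 11 exceeds the max flow 7, so it is not minimum.

No — its capacity is 11, but the minimum cut has capacity 7.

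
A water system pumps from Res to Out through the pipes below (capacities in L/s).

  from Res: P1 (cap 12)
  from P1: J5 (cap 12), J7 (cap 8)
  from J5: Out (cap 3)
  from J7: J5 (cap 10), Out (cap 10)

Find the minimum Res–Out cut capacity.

11

Augment Res→P1→J5→Out: bottleneck 3, flow now 3.
Augment Res→P1→J7→Out: bottleneck 8, flow now 11.
No augmenting path remains; maximum flow = 11.
By max-flow min-cut, the minimum cut capacity equals the max flow.
In the residual graph, reachable from Res: {Res, P1, J5}.
Min-cut edges: P1→J7 (8), J5→Out (3); capacity 8 + 3 = 11.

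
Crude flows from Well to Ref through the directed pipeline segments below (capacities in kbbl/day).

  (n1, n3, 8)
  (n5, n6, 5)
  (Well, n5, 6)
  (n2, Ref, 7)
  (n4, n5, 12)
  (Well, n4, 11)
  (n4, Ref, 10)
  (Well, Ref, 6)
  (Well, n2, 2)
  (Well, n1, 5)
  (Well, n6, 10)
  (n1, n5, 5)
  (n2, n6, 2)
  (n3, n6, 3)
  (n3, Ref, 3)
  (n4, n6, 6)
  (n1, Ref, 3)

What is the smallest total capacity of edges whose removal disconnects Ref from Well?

Augment Well→Ref: bottleneck 6, flow now 6.
Augment Well→n1→Ref: bottleneck 3, flow now 9.
Augment Well→n2→Ref: bottleneck 2, flow now 11.
Augment Well→n4→Ref: bottleneck 10, flow now 21.
Augment Well→n1→n3→Ref: bottleneck 2, flow now 23.
No augmenting path remains; maximum flow = 23.
By max-flow min-cut, the minimum cut capacity equals the max flow.
In the residual graph, reachable from Well: {Well, n4, n5, n6}.
Min-cut edges: Well→n1 (5), Well→n2 (2), Well→Ref (6), n4→Ref (10); capacity 5 + 2 + 6 + 10 = 23.

23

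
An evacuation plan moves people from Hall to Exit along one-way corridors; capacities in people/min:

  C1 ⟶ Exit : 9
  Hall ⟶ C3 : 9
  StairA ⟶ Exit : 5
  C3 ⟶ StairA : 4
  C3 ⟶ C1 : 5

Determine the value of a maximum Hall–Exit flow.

9

Augment Hall→C3→C1→Exit: bottleneck 5, flow now 5.
Augment Hall→C3→StairA→Exit: bottleneck 4, flow now 9.
No augmenting path remains; maximum flow = 9.
In the residual graph, reachable from Hall: {Hall}.
Min-cut edges: Hall→C3 (9); capacity 9 = 9.
This cut is saturated, so no flow can exceed 9.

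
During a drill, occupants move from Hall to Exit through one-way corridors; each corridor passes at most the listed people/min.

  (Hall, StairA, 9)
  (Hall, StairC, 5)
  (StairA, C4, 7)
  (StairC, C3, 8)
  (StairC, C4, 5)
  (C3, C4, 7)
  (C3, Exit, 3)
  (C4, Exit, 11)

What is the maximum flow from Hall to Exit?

Augment Hall→StairA→C4→Exit: bottleneck 7, flow now 7.
Augment Hall→StairC→C3→Exit: bottleneck 3, flow now 10.
Augment Hall→StairC→C4→Exit: bottleneck 2, flow now 12.
No augmenting path remains; maximum flow = 12.
In the residual graph, reachable from Hall: {Hall, StairA}.
Min-cut edges: Hall→StairC (5), StairA→C4 (7); capacity 5 + 7 = 12.
This cut is saturated, so no flow can exceed 12.

12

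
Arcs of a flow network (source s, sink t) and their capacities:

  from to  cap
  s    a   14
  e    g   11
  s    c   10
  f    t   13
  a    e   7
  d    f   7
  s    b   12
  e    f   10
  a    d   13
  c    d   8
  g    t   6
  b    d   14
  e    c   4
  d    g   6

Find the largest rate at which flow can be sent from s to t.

19

Augment s→a→d→f→t: bottleneck 7, flow now 7.
Augment s→a→d→g→t: bottleneck 6, flow now 13.
Augment s→a→e→f→t: bottleneck 1, flow now 14.
Augment s→b→d→a→e→f→t: bottleneck 5, flow now 19. (uses reverse residual edge)
No augmenting path remains; maximum flow = 19.
In the residual graph, reachable from s: {s, a, b, c, d, e, f, g}.
Min-cut edges: f→t (13), g→t (6); capacity 13 + 6 = 19.
This cut is saturated, so no flow can exceed 19.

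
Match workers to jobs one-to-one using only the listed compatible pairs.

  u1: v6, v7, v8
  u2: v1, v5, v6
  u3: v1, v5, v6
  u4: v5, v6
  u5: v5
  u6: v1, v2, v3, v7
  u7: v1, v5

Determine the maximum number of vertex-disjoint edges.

Unit-capacity flow: source→left, listed edges, right→sink; max matching = max flow.
Augmenting path u1→v6 (+1); matched 1.
Augmenting path u2→v1 (+1); matched 2.
Augmenting path u3→v5 (+1); matched 3.
Augmenting path u6→v2 (+1); matched 4.
Augmenting path u4→v6→u1→v7 (+1); matched 5.
No augmenting path remains; maximum matching = 5.
König certificate: {u1, u6, v1, v5, v6} is a vertex cover of size 5 (every listed pair touches it), so no matching can be larger.

5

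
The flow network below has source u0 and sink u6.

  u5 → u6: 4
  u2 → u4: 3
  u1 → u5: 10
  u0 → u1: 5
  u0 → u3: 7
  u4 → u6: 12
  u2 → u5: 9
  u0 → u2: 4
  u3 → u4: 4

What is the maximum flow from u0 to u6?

Augment u0→u1→u5→u6: bottleneck 4, flow now 4.
Augment u0→u2→u4→u6: bottleneck 3, flow now 7.
Augment u0→u3→u4→u6: bottleneck 4, flow now 11.
No augmenting path remains; maximum flow = 11.
In the residual graph, reachable from u0: {u0, u1, u2, u3, u5}.
Min-cut edges: u2→u4 (3), u3→u4 (4), u5→u6 (4); capacity 3 + 4 + 4 = 11.
This cut is saturated, so no flow can exceed 11.

11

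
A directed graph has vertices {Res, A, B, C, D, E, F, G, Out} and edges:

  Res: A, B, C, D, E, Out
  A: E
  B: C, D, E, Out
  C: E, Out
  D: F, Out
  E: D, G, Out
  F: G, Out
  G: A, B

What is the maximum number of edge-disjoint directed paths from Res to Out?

6

Assign every edge capacity 1; by Menger, the answer equals the max flow.
Path Res→Out (+1); total 1.
Path Res→B→Out (+1); total 2.
Path Res→C→Out (+1); total 3.
Path Res→D→Out (+1); total 4.
Path Res→E→Out (+1); total 5.
Path Res→A→E→D→F→Out (+1); total 6.
No residual Res→Out path; max flow = 6.
Certifying cut of size 6: {Res→A, Res→B, Res→C, Res→D, Res→E, Res→Out}.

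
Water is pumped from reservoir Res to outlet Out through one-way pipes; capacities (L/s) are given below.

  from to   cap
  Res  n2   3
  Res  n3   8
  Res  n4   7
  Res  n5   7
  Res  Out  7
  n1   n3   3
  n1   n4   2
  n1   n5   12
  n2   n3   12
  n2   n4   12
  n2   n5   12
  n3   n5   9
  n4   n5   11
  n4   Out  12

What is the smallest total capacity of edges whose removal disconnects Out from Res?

Augment Res→Out: bottleneck 7, flow now 7.
Augment Res→n4→Out: bottleneck 7, flow now 14.
Augment Res→n2→n4→Out: bottleneck 3, flow now 17.
No augmenting path remains; maximum flow = 17.
By max-flow min-cut, the minimum cut capacity equals the max flow.
In the residual graph, reachable from Res: {Res, n3, n5}.
Min-cut edges: Res→n2 (3), Res→n4 (7), Res→Out (7); capacity 3 + 7 + 7 = 17.

17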